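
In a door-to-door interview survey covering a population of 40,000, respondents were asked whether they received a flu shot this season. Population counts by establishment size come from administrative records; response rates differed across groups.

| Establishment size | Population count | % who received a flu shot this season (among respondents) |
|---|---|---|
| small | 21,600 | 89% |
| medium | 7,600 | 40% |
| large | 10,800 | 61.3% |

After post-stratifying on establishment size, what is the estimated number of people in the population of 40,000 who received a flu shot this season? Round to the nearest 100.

Estimated count per cell = population count × respondent percentage:
  small: 21,600 × 89% = 19,224
  medium: 7,600 × 40% = 3040
  large: 10,800 × 61.3% = 6620.4
Estimated total = 28884.4 → 28,900.

28,900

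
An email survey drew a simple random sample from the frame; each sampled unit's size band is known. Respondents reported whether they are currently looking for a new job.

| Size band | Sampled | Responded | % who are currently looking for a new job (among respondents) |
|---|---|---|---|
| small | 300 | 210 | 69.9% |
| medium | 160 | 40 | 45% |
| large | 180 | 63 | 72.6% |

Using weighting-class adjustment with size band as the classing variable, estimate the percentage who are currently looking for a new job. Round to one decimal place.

64.4%

Class response rates: small 210/300 = 70%, medium 40/160 = 25%, large 63/180 = 35%.
Inverse-response-rate weighting restores each class to its sampled count, so class totals weight by n_sampled:
  small: 300 × 69.9 = 20,970
  medium: 160 × 45 = 7200
  large: 180 × 72.6 = 13068
Adjusted estimate = 41,238 / 640 = 64.4344 → 64.4%.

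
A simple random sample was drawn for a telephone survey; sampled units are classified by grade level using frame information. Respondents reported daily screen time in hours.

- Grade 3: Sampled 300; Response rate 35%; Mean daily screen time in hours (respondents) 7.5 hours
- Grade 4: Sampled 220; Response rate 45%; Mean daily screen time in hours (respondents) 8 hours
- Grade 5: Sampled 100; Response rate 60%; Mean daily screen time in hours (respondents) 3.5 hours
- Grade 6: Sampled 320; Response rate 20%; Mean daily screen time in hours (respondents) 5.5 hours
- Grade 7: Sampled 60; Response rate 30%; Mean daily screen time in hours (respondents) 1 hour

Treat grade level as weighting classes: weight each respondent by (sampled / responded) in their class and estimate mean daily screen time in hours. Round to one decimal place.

6.2

With weight = n_sampled/n_responded per class, the weighted class total is n_sampled:
  Grade 3: 300 × 7.5 = 2250
  Grade 4: 220 × 8 = 1760
  Grade 5: 100 × 3.5 = 350
  Grade 6: 320 × 5.5 = 1760
  Grade 7: 60 × 1 = 60
Adjusted estimate = 6180 / 1,000 = 6.18 → 6.2.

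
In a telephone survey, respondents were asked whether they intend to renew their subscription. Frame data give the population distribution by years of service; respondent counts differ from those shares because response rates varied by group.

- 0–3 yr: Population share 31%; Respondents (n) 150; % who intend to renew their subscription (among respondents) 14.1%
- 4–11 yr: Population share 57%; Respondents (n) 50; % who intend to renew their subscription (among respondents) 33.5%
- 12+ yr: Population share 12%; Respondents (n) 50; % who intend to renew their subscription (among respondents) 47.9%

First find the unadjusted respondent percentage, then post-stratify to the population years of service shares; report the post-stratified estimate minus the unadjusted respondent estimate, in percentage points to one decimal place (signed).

+4.5 percentage points

Without adjustment, the pooled respondent share is:
  (150/250)×14.1 + (50/250)×33.5 + (50/250)×47.9 = 24.74%
Post-stratifying to population shares instead:
  0.31×14.1 + 0.57×33.5 + 0.12×47.9 = 29.214%
Difference = 29.214 − 24.74 = 4.474 pp.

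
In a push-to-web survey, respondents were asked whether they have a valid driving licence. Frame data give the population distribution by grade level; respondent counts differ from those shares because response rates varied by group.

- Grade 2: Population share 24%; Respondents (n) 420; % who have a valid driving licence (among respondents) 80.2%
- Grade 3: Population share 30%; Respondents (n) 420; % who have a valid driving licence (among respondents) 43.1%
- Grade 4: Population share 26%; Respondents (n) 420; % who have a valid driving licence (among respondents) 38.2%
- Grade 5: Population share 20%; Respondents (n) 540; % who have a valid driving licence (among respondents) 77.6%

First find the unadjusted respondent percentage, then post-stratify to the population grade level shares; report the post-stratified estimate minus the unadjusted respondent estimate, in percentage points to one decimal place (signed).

Without adjustment, the pooled respondent share is:
  (420/1800)×80.2 + (420/1800)×43.1 + (420/1800)×38.2 + (540/1800)×77.6 = 60.9633%
Reweighting by population grade level shares:
  0.24×80.2 + 0.3×43.1 + 0.26×38.2 + 0.2×77.6 = 57.63%
Difference = 57.63 − 60.9633 = -3.3333 pp.

-3.3 percentage points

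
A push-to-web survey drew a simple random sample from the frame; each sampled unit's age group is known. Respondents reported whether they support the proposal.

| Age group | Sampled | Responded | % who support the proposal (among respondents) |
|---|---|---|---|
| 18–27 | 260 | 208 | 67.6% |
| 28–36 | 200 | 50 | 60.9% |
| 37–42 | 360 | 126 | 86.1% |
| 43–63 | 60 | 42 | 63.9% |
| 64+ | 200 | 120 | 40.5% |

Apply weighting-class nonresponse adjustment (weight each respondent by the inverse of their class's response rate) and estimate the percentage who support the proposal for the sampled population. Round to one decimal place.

Class response rates: 18–27 208/260 = 80%, 28–36 50/200 = 25%, 37–42 126/360 = 35%, 43–63 42/60 = 70%, 64+ 120/200 = 60%.
With weight = n_sampled/n_responded per class, the weighted class total is n_sampled:
  18–27: 260 × 67.6 = 17,576
  28–36: 200 × 60.9 = 12,180
  37–42: 360 × 86.1 = 30996
  43–63: 60 × 63.9 = 3834
  64+: 200 × 40.5 = 8100
Adjusted estimate = 72,686 / 1,080 = 67.3019 → 67.3%.

67.3%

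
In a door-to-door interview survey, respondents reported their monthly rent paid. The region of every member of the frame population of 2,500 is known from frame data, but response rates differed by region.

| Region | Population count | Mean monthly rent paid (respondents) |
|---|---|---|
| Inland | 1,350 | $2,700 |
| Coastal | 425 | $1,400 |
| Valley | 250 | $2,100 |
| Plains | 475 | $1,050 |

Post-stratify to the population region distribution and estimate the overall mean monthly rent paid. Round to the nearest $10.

$2,110

Post-stratification weights by population share, not respondent share:
  Inland: (1,350/2,500) × 2700 = 1458
  Coastal: (425/2,500) × 1400 = 238
  Valley: (250/2,500) × 2100 = 210
  Plains: (475/2,500) × 1050 = 199.5
Post-stratified estimate = 2105.5 → $2,110.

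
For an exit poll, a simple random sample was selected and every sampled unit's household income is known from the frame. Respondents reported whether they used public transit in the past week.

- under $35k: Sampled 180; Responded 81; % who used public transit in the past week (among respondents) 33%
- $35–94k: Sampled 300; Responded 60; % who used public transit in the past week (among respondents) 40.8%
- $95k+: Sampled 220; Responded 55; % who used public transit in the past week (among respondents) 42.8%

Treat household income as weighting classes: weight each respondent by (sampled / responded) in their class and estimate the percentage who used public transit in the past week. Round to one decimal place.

39.4%

Response rates by class: under $35k 81/180 = 45%, $35–94k 60/300 = 20%, $95k+ 55/220 = 25%.
With weight = n_sampled/n_responded per class, the weighted class total is n_sampled:
  under $35k: 180 × 33 = 5940
  $35–94k: 300 × 40.8 = 12,240
  $95k+: 220 × 42.8 = 9416
Adjusted estimate = 27,596 / 700 = 39.4229 → 39.4%.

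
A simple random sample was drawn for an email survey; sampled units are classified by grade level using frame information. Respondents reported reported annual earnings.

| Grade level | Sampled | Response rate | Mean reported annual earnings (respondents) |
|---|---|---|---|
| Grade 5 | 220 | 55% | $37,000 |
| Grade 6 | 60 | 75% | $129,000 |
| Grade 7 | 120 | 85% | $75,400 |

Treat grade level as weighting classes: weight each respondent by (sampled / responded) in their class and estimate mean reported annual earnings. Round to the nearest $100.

Weighting each respondent by the inverse class response rate inflates each class back to its sampled size, so the class weight is n_sampled:
  Grade 5: 220 × 37,000 = 8,140,000
  Grade 6: 60 × 129,000 = 7,740,000
  Grade 7: 120 × 75,400 = 9,048,000
Adjusted estimate = 24,928,000 / 400 = 62,320 → $62,300.

$62,300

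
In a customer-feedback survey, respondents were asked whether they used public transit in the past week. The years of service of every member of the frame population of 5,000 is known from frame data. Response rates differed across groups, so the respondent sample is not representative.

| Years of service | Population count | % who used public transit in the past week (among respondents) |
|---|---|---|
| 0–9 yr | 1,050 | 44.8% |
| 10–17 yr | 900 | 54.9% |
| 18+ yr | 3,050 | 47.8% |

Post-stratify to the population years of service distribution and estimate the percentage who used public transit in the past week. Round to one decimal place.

48.4%

Each cell contributes population-share × respondent value:
  0–9 yr: (1,050/5,000) × 44.8 = 9.408
  10–17 yr: (900/5,000) × 54.9 = 9.882
  18+ yr: (3,050/5,000) × 47.8 = 29.158
Post-stratified estimate = 48.448 → 48.4%.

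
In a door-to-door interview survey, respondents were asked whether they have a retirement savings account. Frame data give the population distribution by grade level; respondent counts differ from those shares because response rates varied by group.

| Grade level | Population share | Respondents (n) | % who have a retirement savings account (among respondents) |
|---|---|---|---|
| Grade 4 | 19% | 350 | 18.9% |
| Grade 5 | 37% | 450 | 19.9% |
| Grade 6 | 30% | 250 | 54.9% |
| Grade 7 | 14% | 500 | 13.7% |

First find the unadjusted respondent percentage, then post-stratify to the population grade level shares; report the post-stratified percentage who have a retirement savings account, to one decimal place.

29.3%

Unadjusted (pooled respondent) estimate weights by respondent counts:
  (350/1550)×18.9 + (450/1550)×19.9 + (250/1550)×54.9 + (500/1550)×13.7 = 23.3194%
Post-stratifying to population shares instead:
  0.19×18.9 + 0.37×19.9 + 0.3×54.9 + 0.14×13.7 = 29.342%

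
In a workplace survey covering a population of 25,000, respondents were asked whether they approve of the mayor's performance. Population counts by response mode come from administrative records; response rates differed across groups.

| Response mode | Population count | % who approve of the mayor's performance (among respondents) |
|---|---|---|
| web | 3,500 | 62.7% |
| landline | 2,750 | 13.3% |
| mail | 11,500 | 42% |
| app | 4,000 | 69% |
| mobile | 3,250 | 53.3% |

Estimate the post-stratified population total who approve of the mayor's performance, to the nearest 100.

Apply each group's respondent rate to its population count:
  web: 3,500 × 62.7% = 2194.5
  landline: 2,750 × 13.3% = 365.75
  mail: 11,500 × 42% = 4830
  app: 4,000 × 69% = 2760
  mobile: 3,250 × 53.3% = 1732.25
Estimated total = 11882.5 → 11,900.

11,900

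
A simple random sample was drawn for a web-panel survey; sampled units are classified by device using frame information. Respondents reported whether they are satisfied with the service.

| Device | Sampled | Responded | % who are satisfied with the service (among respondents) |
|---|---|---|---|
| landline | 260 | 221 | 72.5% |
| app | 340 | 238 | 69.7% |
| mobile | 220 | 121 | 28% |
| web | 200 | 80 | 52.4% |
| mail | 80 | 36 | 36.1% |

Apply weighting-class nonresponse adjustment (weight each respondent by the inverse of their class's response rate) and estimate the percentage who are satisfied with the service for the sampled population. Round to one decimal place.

Class response rates: landline 221/260 = 85%, app 238/340 = 70%, mobile 121/220 = 55%, web 80/200 = 40%, mail 36/80 = 45%.
Weighting each respondent by the inverse class response rate inflates each class back to its sampled size, so the class weight is n_sampled:
  landline: 260 × 72.5 = 18,850
  app: 340 × 69.7 = 23,698
  mobile: 220 × 28 = 6160
  web: 200 × 52.4 = 10,480
  mail: 80 × 36.1 = 2888
Adjusted estimate = 62,076 / 1,100 = 56.4327 → 56.4%.

56.4%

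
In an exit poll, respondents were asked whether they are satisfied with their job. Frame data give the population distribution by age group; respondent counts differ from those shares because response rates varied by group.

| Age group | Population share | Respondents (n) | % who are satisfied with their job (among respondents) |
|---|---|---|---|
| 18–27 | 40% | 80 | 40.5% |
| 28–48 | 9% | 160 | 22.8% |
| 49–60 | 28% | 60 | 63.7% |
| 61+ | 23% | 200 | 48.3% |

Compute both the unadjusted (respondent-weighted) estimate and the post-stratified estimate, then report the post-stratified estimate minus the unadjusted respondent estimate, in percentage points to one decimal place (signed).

Unadjusted (pooled respondent) estimate weights by respondent counts:
  (80/500)×40.5 + (160/500)×22.8 + (60/500)×63.7 + (200/500)×48.3 = 40.74%
Reweighting by population age group shares:
  0.4×40.5 + 0.09×22.8 + 0.28×63.7 + 0.23×48.3 = 47.197%
Difference = 47.197 − 40.74 = 6.457 pp.

+6.5 percentage points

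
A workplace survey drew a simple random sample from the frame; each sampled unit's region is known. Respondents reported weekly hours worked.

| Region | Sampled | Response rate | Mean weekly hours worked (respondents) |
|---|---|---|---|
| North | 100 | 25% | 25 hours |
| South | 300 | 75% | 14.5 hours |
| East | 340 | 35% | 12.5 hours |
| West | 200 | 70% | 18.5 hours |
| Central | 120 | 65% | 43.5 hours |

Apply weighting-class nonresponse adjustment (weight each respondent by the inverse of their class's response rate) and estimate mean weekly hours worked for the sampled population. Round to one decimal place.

18.9

Weighting each respondent by the inverse class response rate inflates each class back to its sampled size, so the class weight is n_sampled:
  North: 100 × 25 = 2500
  South: 300 × 14.5 = 4350
  East: 340 × 12.5 = 4250
  West: 200 × 18.5 = 3700
  Central: 120 × 43.5 = 5220
Adjusted estimate = 20,020 / 1,060 = 18.8868 → 18.9.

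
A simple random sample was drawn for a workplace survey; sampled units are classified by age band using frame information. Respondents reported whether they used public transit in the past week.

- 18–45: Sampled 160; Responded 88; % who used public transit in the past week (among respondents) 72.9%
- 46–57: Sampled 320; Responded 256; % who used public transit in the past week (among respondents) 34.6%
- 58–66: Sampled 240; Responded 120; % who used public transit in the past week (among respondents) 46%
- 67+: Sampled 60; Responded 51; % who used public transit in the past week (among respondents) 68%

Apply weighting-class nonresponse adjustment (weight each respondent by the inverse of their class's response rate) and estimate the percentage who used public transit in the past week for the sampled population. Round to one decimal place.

Class response rates: 18–45 88/160 = 55%, 46–57 256/320 = 80%, 58–66 120/240 = 50%, 67+ 51/60 = 85%.
Each respondent's weight = sampled/responded in their class; summing within a class gives n_sampled, so:
  18–45: 160 × 72.9 = 11,664
  46–57: 320 × 34.6 = 11,072
  58–66: 240 × 46 = 11,040
  67+: 60 × 68 = 4080
Adjusted estimate = 37,856 / 780 = 48.5333 → 48.5%.

48.5%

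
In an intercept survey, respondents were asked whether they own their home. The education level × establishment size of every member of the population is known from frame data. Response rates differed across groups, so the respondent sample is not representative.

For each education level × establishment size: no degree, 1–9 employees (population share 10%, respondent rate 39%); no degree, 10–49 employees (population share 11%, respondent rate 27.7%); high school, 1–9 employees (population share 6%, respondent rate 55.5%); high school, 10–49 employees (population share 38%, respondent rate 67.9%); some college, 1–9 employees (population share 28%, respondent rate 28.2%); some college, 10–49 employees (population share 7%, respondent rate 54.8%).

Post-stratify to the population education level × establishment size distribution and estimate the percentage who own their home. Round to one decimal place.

47.8%

Weight each group's respondent value by its population share:
  no degree, 1–9 employees: 0.1 × 39 = 3.9
  no degree, 10–49 employees: 0.11 × 27.7 = 3.047
  high school, 1–9 employees: 0.06 × 55.5 = 3.33
  high school, 10–49 employees: 0.38 × 67.9 = 25.802
  some college, 1–9 employees: 0.28 × 28.2 = 7.896
  some college, 10–49 employees: 0.07 × 54.8 = 3.836
Post-stratified estimate = 47.811 → 47.8%.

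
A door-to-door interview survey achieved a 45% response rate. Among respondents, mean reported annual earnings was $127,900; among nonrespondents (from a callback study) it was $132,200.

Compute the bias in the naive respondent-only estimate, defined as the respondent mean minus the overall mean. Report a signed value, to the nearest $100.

-$2,400

Nonresponse fraction = 1 − 0.45 = 0.55.
Bias = (nonresponse fraction) × (respondent mean − nonrespondent mean)
     = 0.55 × (127,900 − 132,200) = 0.55 × -4300 = -2365.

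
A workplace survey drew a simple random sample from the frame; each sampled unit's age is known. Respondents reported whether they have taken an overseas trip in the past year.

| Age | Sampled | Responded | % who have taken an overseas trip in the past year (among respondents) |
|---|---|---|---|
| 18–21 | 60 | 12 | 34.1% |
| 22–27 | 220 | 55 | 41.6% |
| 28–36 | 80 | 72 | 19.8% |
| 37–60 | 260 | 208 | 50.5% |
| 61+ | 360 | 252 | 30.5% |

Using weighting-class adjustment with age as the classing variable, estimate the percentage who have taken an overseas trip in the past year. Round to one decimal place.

37.6%

Class response rates: 18–21 12/60 = 20%, 22–27 55/220 = 25%, 28–36 72/80 = 90%, 37–60 208/260 = 80%, 61+ 252/360 = 70%.
Weighting each respondent by the inverse class response rate inflates each class back to its sampled size, so the class weight is n_sampled:
  18–21: 60 × 34.1 = 2046
  22–27: 220 × 41.6 = 9152
  28–36: 80 × 19.8 = 1584
  37–60: 260 × 50.5 = 13,130
  61+: 360 × 30.5 = 10,980
Adjusted estimate = 36,892 / 980 = 37.6449 → 37.6%.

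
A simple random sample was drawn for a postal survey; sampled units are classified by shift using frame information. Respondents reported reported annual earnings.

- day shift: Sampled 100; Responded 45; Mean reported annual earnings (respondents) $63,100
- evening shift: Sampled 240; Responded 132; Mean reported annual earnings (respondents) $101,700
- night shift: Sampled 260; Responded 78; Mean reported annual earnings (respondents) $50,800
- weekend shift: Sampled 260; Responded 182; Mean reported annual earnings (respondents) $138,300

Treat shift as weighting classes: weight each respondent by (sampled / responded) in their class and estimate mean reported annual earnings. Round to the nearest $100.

$92,900

Response rates by class: day shift 45/100 = 45%, evening shift 132/240 = 55%, night shift 78/260 = 30%, weekend shift 182/260 = 70%.
Weighting each respondent by the inverse class response rate inflates each class back to its sampled size, so the class weight is n_sampled:
  day shift: 100 × 63,100 = 6,310,000
  evening shift: 240 × 101,700 = 24,408,000
  night shift: 260 × 50,800 = 13,208,000
  weekend shift: 260 × 138,300 = 35,958,000
Adjusted estimate = 79,884,000 / 860 = 92888.4 → $92,900.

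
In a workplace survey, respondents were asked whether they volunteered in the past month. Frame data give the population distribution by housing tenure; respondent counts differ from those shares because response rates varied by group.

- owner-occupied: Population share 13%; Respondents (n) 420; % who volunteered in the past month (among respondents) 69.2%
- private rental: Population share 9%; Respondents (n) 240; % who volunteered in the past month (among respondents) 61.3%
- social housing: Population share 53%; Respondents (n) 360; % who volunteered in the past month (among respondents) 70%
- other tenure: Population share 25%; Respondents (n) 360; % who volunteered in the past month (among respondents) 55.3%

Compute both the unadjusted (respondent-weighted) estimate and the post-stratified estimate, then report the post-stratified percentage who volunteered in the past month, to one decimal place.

65.4%

Without adjustment, the pooled respondent share is:
  (420/1380)×69.2 + (240/1380)×61.3 + (360/1380)×70 + (360/1380)×55.3 = 64.4087%
Post-stratified estimate weights by population shares:
  0.13×69.2 + 0.09×61.3 + 0.53×70 + 0.25×55.3 = 65.438%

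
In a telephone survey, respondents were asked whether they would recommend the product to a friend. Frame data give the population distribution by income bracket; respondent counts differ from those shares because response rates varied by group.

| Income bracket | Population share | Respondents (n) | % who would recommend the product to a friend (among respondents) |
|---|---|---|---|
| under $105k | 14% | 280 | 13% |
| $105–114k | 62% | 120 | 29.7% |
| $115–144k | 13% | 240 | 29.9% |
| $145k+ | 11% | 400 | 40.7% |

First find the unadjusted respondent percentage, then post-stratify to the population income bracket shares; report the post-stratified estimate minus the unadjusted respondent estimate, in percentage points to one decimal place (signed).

Unadjusted (pooled respondent) estimate weights by respondent counts:
  (280/1040)×13 + (120/1040)×29.7 + (240/1040)×29.9 + (400/1040)×40.7 = 29.4808%
Post-stratifying to population shares instead:
  0.14×13 + 0.62×29.7 + 0.13×29.9 + 0.11×40.7 = 28.598%
Difference = 28.598 − 29.4808 = -0.8828 pp.

-0.9 percentage points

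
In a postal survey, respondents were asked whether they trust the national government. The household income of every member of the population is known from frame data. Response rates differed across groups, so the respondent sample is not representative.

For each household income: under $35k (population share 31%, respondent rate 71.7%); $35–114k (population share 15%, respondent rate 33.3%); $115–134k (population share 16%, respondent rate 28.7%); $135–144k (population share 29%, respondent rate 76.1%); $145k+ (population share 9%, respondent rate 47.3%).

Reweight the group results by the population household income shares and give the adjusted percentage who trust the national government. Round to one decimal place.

Each cell contributes population-share × respondent value:
  under $35k: 0.31 × 71.7 = 22.227
  $35–114k: 0.15 × 33.3 = 4.995
  $115–134k: 0.16 × 28.7 = 4.592
  $135–144k: 0.29 × 76.1 = 22.069
  $145k+: 0.09 × 47.3 = 4.257
Post-stratified estimate = 58.14 → 58.1%.

58.1%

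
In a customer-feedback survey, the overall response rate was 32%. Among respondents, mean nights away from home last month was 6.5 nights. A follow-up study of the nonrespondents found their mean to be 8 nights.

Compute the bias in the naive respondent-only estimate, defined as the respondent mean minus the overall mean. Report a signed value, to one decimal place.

-1.0

Nonresponse fraction = 1 − 0.32 = 0.68.
Bias = (nonresponse fraction) × (respondent mean − nonrespondent mean)
     = 0.68 × (6.5 − 8) = 0.68 × -1.5 = -1.02.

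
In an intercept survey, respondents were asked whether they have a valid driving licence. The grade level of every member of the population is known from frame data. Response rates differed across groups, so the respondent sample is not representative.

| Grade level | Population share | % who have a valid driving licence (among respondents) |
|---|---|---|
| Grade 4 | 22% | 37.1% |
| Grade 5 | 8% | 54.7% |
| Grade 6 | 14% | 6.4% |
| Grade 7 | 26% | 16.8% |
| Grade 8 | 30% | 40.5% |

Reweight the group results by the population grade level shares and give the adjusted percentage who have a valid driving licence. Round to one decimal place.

Post-stratification weights by population share, not respondent share:
  Grade 4: 0.22 × 37.1 = 8.162
  Grade 5: 0.08 × 54.7 = 4.376
  Grade 6: 0.14 × 6.4 = 0.896
  Grade 7: 0.26 × 16.8 = 4.368
  Grade 8: 0.3 × 40.5 = 12.15
Post-stratified estimate = 29.952 → 30.0%.

30.0%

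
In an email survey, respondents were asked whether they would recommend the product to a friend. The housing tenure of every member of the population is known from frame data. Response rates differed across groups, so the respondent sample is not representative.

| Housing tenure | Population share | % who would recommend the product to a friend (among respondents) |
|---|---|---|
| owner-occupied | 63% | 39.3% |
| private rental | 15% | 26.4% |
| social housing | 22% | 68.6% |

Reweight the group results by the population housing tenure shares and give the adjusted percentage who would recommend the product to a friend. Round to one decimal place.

43.8%

Each cell contributes population-share × respondent value:
  owner-occupied: 0.63 × 39.3 = 24.759
  private rental: 0.15 × 26.4 = 3.96
  social housing: 0.22 × 68.6 = 15.092
Post-stratified estimate = 43.811 → 43.8%.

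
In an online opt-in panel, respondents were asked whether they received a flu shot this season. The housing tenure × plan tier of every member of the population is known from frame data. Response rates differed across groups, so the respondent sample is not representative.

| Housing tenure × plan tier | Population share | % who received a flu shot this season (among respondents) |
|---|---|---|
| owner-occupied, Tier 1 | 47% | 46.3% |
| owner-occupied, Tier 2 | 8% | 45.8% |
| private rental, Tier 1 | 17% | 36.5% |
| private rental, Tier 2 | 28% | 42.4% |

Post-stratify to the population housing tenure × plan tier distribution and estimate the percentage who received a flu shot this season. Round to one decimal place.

43.5%

Reweight to the known housing tenure × plan tier distribution:
  owner-occupied, Tier 1: 0.47 × 46.3 = 21.761
  owner-occupied, Tier 2: 0.08 × 45.8 = 3.664
  private rental, Tier 1: 0.17 × 36.5 = 6.205
  private rental, Tier 2: 0.28 × 42.4 = 11.872
Post-stratified estimate = 43.502 → 43.5%.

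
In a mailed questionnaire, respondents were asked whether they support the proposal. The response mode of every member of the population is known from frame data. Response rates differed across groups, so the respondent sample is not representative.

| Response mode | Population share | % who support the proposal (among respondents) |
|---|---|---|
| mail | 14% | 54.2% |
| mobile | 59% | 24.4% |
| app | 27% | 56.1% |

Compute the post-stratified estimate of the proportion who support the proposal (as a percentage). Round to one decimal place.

37.1%

Reweight to the known response mode distribution:
  mail: 0.14 × 54.2 = 7.588
  mobile: 0.59 × 24.4 = 14.396
  app: 0.27 × 56.1 = 15.147
Post-stratified estimate = 37.131 → 37.1%.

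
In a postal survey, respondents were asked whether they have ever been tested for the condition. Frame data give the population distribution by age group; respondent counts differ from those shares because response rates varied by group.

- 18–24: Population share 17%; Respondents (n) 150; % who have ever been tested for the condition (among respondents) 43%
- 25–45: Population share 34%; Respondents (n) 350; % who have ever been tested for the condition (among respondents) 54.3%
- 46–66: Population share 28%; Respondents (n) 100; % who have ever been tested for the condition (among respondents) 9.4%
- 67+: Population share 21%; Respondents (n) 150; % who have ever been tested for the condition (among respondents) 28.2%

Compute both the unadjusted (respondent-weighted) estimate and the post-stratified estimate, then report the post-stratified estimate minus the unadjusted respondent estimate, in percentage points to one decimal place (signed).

-6.5 percentage points

Naive respondent-only estimate (weights = respondent counts):
  (150/750)×43 + (350/750)×54.3 + (100/750)×9.4 + (150/750)×28.2 = 40.8333%
Reweighting by population age group shares:
  0.17×43 + 0.34×54.3 + 0.28×9.4 + 0.21×28.2 = 34.326%
Difference = 34.326 − 40.8333 = -6.5073 pp.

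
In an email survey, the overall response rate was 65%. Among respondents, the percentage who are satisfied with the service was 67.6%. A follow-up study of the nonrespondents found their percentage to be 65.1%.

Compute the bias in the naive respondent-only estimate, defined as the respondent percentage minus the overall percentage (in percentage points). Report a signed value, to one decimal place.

Nonresponse fraction = 1 − 0.65 = 0.35.
Bias = (nonresponse fraction) × (respondent percentage − nonrespondent percentage)
     = 0.35 × (67.6 − 65.1) = 0.35 × 2.5 = 0.875.

+0.9 percentage points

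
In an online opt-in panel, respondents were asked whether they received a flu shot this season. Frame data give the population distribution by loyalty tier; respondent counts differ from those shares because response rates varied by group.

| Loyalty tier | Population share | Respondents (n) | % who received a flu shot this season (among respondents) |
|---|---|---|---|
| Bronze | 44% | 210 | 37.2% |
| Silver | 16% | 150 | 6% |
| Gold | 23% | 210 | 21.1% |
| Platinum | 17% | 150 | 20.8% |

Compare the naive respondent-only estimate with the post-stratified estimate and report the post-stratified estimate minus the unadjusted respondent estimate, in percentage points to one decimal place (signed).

+3.1 percentage points

Naive respondent-only estimate (weights = respondent counts):
  (210/720)×37.2 + (150/720)×6 + (210/720)×21.1 + (150/720)×20.8 = 22.5875%
Reweighting by population loyalty tier shares:
  0.44×37.2 + 0.16×6 + 0.23×21.1 + 0.17×20.8 = 25.717%
Difference = 25.717 − 22.5875 = 3.1295 pp.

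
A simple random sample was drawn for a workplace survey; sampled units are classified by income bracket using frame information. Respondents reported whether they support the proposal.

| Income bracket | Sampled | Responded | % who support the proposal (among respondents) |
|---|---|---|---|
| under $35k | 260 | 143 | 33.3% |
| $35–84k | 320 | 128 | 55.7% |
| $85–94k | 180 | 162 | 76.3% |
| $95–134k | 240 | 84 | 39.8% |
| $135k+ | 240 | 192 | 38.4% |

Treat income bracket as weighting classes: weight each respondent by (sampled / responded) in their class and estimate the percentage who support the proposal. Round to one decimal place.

Response rates by class: under $35k 143/260 = 55%, $35–84k 128/320 = 40%, $85–94k 162/180 = 90%, $95–134k 84/240 = 35%, $135k+ 192/240 = 80%.
Weighting each respondent by the inverse class response rate inflates each class back to its sampled size, so the class weight is n_sampled:
  under $35k: 260 × 33.3 = 8658
  $35–84k: 320 × 55.7 = 17,824
  $85–94k: 180 × 76.3 = 13,734
  $95–134k: 240 × 39.8 = 9552
  $135k+: 240 × 38.4 = 9216
Adjusted estimate = 58,984 / 1,240 = 47.5677 → 47.6%.

47.6%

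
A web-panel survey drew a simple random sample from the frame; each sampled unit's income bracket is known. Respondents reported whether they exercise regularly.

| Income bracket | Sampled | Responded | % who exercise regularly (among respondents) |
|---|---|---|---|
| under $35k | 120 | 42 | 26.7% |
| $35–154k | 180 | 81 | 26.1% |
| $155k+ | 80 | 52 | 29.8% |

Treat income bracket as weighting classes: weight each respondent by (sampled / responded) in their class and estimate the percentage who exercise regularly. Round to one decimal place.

27.1%

Response rates by class: under $35k 42/120 = 35%, $35–154k 81/180 = 45%, $155k+ 52/80 = 65%.
With weight = n_sampled/n_responded per class, the weighted class total is n_sampled:
  under $35k: 120 × 26.7 = 3204
  $35–154k: 180 × 26.1 = 4698
  $155k+: 80 × 29.8 = 2384
Adjusted estimate = 10,286 / 380 = 27.0684 → 27.1%.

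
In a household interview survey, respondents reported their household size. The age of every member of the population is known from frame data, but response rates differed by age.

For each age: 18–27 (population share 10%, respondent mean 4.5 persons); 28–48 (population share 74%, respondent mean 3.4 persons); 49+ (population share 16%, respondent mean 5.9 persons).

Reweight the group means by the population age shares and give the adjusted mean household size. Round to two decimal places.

Reweight to the known age distribution:
  18–27: 0.1 × 4.5 = 0.45
  28–48: 0.74 × 3.4 = 2.516
  49+: 0.16 × 5.9 = 0.944
Post-stratified estimate = 3.91 → 3.91.

3.91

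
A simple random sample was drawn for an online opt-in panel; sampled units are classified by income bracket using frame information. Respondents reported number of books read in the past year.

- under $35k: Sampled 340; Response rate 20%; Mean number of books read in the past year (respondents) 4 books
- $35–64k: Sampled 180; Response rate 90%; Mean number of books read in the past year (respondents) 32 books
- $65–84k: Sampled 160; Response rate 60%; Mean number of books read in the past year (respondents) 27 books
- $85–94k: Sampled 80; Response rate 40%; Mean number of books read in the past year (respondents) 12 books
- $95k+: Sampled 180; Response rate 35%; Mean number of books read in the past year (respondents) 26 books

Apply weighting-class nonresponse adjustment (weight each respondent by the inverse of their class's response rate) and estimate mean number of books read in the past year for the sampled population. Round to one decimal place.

18.2

Each respondent's weight = sampled/responded in their class; summing within a class gives n_sampled, so:
  under $35k: 340 × 4 = 1360
  $35–64k: 180 × 32 = 5760
  $65–84k: 160 × 27 = 4320
  $85–94k: 80 × 12 = 960
  $95k+: 180 × 26 = 4680
Adjusted estimate = 17,080 / 940 = 18.1702 → 18.2.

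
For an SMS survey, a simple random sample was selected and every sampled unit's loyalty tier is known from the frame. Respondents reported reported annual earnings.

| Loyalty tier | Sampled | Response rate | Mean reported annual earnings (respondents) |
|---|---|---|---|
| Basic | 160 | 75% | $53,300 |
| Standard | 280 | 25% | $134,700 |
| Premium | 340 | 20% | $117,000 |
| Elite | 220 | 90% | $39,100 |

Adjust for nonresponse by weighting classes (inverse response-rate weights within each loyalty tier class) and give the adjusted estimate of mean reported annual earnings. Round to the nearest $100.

$94,600

Inverse-response-rate weighting restores each class to its sampled count, so class totals weight by n_sampled:
  Basic: 160 × 53,300 = 8,528,000
  Standard: 280 × 134,700 = 37,716,000
  Premium: 340 × 117,000 = 39,780,000
  Elite: 220 × 39,100 = 8,602,000
Adjusted estimate = 94,626,000 / 1,000 = 94,626 → $94,600.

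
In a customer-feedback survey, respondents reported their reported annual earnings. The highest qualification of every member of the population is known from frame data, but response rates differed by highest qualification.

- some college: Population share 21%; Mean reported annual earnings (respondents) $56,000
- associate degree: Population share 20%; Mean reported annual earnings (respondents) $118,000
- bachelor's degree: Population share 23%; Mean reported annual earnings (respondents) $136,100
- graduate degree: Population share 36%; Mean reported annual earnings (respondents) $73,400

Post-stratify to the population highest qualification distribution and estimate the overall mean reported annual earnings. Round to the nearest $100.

$93,100

Weight each group's respondent value by its population share:
  some college: 0.21 × 56,000 = 11,760
  associate degree: 0.2 × 118,000 = 23,600
  bachelor's degree: 0.23 × 136,100 = 31,303
  graduate degree: 0.36 × 73,400 = 26,424
Post-stratified estimate = 93,087 → $93,100.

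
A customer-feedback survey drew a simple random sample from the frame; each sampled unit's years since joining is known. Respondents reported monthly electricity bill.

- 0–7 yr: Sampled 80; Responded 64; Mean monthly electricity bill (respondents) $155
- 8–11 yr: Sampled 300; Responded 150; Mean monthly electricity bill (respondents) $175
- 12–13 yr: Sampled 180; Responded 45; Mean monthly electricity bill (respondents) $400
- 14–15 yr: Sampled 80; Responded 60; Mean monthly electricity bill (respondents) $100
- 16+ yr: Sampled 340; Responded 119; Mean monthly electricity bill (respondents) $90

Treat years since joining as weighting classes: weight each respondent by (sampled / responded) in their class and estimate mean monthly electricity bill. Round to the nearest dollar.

$179

Response rates by class: 0–7 yr 64/80 = 80%, 8–11 yr 150/300 = 50%, 12–13 yr 45/180 = 25%, 14–15 yr 60/80 = 75%, 16+ yr 119/340 = 35%.
Weighting each respondent by the inverse class response rate inflates each class back to its sampled size, so the class weight is n_sampled:
  0–7 yr: 80 × 155 = 12,400
  8–11 yr: 300 × 175 = 52,500
  12–13 yr: 180 × 400 = 72,000
  14–15 yr: 80 × 100 = 8000
  16+ yr: 340 × 90 = 30,600
Adjusted estimate = 175,500 / 980 = 179.082 → $179.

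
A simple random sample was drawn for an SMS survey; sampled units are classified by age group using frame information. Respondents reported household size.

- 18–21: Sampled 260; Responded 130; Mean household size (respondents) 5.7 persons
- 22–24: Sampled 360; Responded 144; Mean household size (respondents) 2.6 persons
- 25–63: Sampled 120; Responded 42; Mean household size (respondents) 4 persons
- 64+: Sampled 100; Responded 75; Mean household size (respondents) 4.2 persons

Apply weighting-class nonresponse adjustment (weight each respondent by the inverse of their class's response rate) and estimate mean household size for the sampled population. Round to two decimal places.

3.95

Class response rates: 18–21 130/260 = 50%, 22–24 144/360 = 40%, 25–63 42/120 = 35%, 64+ 75/100 = 75%.
Each respondent's weight = sampled/responded in their class; summing within a class gives n_sampled, so:
  18–21: 260 × 5.7 = 1482
  22–24: 360 × 2.6 = 936
  25–63: 120 × 4 = 480
  64+: 100 × 4.2 = 420
Adjusted estimate = 3318 / 840 = 3.95 → 3.95.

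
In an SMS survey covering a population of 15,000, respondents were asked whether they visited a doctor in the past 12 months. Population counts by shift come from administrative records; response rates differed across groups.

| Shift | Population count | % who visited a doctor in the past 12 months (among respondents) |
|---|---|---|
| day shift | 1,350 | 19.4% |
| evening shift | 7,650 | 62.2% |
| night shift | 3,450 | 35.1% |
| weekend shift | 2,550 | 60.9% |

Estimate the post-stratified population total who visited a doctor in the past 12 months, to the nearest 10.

Each cell contributes its population count × the respondent rate:
  day shift: 1,350 × 19.4% = 261.9
  evening shift: 7,650 × 62.2% = 4758.3
  night shift: 3,450 × 35.1% = 1210.95
  weekend shift: 2,550 × 60.9% = 1552.95
Estimated total = 7784.1 → 7,780.

7,780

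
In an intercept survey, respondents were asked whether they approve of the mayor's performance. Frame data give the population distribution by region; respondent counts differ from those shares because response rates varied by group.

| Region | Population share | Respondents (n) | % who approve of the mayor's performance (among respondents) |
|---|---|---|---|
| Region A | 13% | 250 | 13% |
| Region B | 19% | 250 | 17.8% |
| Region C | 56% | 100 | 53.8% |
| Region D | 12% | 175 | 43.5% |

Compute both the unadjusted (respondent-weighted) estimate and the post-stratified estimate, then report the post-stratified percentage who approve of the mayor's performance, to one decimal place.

40.4%

Unadjusted (pooled respondent) estimate weights by respondent counts:
  (250/775)×13 + (250/775)×17.8 + (100/775)×53.8 + (175/775)×43.5 = 26.7%
Post-stratified estimate weights by population shares:
  0.13×13 + 0.19×17.8 + 0.56×53.8 + 0.12×43.5 = 40.42%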